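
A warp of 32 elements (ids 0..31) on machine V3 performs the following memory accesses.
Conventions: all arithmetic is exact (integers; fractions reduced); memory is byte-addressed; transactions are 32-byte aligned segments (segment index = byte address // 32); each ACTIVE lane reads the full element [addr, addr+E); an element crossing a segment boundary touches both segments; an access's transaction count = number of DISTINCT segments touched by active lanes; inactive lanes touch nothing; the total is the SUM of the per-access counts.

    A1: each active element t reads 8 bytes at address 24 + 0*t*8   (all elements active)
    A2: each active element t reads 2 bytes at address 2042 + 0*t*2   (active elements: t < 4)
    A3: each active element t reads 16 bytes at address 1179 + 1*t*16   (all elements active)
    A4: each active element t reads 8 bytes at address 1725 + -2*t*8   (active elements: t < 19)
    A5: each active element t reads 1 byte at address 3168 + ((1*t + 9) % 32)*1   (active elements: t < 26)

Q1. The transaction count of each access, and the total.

A1: 1 transaction
A2: 1 transaction
A3: 17 transactions
A4: 11 transactions
A5: 1 transaction

Answer: 1,1,17,11,1; total 31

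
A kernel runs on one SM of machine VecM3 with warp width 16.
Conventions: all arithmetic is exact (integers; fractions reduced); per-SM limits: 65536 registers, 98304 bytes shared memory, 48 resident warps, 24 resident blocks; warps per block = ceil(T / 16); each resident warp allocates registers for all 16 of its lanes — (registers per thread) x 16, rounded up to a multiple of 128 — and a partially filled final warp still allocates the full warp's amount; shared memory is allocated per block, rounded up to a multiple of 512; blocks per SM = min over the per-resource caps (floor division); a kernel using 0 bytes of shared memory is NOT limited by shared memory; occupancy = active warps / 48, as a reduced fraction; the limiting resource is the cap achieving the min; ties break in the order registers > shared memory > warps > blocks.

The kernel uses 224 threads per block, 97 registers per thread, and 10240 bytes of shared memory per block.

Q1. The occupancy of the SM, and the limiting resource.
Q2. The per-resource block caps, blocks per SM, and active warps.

Answer: occupancy 7/12, limited by registers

registers: 2 blocks
shared memory: 9 blocks
warps: 3 blocks
blocks: 24 blocks

Answer: 2 blocks, 28 active warps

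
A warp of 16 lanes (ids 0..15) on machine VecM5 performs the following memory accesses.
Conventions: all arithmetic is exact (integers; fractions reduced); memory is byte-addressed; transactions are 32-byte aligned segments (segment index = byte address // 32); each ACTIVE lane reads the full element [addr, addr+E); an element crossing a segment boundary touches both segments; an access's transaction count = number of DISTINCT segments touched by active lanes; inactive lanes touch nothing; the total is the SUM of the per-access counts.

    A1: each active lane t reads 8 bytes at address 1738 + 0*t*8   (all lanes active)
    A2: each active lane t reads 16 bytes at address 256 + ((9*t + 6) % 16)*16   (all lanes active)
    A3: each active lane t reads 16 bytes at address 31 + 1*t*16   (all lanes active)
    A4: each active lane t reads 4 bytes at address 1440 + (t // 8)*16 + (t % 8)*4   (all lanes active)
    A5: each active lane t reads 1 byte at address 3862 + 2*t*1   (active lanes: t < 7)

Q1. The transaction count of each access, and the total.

A1: 1 transaction
A2: 8 transactions
A3: 9 transactions
A4: 2 transactions
A5: 2 transactions

Answer: 1,8,9,2,2; total 22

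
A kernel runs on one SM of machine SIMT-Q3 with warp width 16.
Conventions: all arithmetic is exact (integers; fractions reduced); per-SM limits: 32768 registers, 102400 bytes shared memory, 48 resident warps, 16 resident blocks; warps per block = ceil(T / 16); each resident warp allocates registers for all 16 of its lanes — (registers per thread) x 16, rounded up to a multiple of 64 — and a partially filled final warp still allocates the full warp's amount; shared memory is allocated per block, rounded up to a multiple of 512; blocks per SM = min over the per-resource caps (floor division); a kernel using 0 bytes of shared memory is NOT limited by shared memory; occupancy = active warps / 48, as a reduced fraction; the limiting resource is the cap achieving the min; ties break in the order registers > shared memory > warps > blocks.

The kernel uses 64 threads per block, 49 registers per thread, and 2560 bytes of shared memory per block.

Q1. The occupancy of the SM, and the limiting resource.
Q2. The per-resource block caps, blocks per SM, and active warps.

Answer: occupancy 3/4, limited by registers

registers: 9 blocks
shared memory: 40 blocks
warps: 12 blocks
blocks: 16 blocks

Answer: 9 blocks, 36 active warps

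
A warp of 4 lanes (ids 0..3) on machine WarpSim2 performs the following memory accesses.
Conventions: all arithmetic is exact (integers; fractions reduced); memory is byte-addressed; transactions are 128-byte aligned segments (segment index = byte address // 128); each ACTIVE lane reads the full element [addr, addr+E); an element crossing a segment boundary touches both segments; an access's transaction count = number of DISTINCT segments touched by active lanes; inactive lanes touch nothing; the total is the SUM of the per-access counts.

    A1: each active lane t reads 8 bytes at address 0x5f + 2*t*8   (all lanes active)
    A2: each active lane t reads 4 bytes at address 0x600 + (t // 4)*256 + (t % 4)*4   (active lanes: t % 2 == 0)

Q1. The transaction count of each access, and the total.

A1: 2 transactions
A2: 1 transaction

Answer: 2,1; total 3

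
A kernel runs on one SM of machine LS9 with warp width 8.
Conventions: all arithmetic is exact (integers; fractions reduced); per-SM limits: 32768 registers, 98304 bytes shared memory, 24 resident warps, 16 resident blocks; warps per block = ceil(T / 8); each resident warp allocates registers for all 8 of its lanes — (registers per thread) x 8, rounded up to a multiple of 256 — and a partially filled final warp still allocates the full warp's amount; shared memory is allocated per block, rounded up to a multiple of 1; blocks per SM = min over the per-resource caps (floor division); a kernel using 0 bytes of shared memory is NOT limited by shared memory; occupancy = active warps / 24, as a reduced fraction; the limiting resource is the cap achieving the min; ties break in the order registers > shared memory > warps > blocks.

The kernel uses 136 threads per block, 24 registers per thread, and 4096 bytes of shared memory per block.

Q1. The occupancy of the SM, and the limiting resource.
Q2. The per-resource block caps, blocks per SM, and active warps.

Answer: occupancy 17/24, limited by warps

registers: 7 blocks
shared memory: 24 blocks
warps: 1 block
blocks: 16 blocks

Answer: 1 block, 17 active warps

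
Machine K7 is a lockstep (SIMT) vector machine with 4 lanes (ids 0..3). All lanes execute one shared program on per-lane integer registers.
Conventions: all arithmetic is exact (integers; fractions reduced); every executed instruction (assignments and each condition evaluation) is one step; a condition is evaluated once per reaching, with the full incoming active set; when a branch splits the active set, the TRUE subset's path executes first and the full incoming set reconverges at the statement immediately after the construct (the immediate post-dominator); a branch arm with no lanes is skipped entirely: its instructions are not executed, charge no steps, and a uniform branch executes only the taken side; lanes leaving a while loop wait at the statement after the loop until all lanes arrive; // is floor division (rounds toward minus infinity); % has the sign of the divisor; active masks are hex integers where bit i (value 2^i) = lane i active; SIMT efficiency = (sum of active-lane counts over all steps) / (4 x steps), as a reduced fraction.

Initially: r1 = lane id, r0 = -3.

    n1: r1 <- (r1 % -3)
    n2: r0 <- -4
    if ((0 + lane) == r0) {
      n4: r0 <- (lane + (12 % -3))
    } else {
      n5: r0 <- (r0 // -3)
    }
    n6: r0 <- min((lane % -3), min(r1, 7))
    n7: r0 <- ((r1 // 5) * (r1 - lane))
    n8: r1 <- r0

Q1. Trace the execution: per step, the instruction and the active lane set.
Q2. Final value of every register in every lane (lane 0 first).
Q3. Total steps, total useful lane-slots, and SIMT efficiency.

step 0: r1 <- (r1 % -3)              0xf
step 1: r0 <- -4                     0xf
step 2: eval ((0 + lane) == r0)      0xf
step 3: r0 <- (r0 // -3)             0xf
step 4: r0 <- min((lane % -3), min(r1, 7)) 0xf
step 5: r0 <- ((r1 // 5) * (r1 - lane)) 0xf
step 6: r1 <- r0                     0xf

Answer: 7 steps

r1: 0,3,3,0
r0: 0,3,3,0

steps = 7; useful = 28; efficiency = 28/28 = 1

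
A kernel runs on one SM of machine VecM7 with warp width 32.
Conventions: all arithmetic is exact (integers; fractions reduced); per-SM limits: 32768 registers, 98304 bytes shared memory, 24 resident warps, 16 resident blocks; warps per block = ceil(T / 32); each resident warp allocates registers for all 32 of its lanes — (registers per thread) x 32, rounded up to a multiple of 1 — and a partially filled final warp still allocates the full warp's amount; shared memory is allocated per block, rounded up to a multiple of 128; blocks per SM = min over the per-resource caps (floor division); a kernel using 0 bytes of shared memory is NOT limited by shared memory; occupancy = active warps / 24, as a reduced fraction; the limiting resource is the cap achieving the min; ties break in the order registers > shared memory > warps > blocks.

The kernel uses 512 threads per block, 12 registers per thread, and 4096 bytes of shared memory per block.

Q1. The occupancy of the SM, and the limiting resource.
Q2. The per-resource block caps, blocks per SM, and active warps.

Answer: occupancy 2/3, limited by warps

registers: 5 blocks
shared memory: 24 blocks
warps: 1 block
blocks: 16 blocks

Answer: 1 block, 16 active warps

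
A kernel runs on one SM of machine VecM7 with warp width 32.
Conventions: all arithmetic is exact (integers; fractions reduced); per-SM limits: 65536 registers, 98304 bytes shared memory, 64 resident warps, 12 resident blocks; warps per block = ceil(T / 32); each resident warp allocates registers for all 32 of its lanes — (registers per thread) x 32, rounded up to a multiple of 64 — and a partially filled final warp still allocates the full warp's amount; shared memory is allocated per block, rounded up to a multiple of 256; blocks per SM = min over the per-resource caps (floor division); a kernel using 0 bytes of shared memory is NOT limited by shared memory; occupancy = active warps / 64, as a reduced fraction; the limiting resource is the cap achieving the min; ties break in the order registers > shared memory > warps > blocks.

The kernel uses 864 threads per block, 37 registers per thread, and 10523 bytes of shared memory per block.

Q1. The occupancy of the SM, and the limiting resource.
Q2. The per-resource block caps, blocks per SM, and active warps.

Answer: occupancy 27/64, limited by registers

registers: 1 block
shared memory: 9 blocks
warps: 2 blocks
blocks: 12 blocks

Answer: 1 block, 27 active warps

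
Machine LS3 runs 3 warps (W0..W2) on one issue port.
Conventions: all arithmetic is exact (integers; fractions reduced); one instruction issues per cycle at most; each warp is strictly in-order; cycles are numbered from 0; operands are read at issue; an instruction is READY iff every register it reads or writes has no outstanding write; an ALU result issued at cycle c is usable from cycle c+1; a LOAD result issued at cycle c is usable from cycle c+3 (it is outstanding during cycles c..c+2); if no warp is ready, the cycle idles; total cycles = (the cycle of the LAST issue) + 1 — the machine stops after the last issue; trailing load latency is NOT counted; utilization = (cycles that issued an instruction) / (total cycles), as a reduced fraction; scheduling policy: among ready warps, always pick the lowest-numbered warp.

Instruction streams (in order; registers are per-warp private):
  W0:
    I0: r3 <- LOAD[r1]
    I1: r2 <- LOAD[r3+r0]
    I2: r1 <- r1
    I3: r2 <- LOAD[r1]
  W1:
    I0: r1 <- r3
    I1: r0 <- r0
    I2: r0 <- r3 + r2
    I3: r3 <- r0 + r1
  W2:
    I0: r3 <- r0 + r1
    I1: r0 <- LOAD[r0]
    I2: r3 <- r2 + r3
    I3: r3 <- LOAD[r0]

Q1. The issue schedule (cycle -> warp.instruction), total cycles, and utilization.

cycle 0: W0.I0
cycle 1: W1.I0
cycle 2: W1.I1
cycle 3: W0.I1
cycle 4: W0.I2
cycle 5: W1.I2
cycle 6: W0.I3
cycle 7: W1.I3
cycle 8: W2.I0
cycle 9: W2.I1
cycle 10: W2.I2
cycle 11: idle
cycle 12: W2.I3

Answer: 13 cycles, utilization 12/13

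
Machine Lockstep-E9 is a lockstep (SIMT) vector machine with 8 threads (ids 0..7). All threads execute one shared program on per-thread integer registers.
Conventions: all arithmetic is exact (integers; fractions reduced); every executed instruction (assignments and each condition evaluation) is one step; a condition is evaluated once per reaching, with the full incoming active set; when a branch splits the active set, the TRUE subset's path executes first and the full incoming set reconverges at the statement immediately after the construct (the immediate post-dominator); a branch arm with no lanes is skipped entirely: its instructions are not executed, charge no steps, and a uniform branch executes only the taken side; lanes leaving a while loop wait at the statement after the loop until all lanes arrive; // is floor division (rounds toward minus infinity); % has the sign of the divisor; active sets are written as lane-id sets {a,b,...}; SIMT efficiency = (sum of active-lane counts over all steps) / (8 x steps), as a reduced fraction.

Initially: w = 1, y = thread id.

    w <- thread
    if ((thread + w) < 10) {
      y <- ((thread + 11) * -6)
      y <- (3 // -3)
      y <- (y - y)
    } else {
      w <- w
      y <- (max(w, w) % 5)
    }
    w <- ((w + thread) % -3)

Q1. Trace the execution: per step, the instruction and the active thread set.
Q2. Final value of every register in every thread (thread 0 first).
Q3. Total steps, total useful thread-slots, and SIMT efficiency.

step 0: w <- thread                  {0,1,2,3,4,5,6,7}
step 1: eval ((thread + w) < 10)     {0,1,2,3,4,5,6,7}
step 2: y <- ((thread + 11) * -6)    {0,1,2,3,4}
step 3: y <- (3 // -3)               {0,1,2,3,4}
step 4: y <- (y - y)                 {0,1,2,3,4}
step 5: w <- w                       {5,6,7}
step 6: y <- (max(w, w) % 5)         {5,6,7}
step 7: w <- ((w + thread) % -3)     {0,1,2,3,4,5,6,7}

Answer: 8 steps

w: 0,-1,-2,0,-1,-2,0,-1
y: 0,0,0,0,0,0,1,2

steps = 8; useful = 45; efficiency = 45/64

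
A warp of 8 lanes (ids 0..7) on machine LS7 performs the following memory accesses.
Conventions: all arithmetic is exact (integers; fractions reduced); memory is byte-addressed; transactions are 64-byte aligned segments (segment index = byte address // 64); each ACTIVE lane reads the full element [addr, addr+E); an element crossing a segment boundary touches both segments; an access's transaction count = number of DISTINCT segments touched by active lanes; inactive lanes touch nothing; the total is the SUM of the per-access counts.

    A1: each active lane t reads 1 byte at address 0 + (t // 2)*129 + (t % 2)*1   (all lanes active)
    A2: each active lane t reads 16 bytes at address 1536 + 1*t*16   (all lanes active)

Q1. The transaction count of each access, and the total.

A1: 4 transactions
A2: 2 transactions

Answer: 4,2; total 6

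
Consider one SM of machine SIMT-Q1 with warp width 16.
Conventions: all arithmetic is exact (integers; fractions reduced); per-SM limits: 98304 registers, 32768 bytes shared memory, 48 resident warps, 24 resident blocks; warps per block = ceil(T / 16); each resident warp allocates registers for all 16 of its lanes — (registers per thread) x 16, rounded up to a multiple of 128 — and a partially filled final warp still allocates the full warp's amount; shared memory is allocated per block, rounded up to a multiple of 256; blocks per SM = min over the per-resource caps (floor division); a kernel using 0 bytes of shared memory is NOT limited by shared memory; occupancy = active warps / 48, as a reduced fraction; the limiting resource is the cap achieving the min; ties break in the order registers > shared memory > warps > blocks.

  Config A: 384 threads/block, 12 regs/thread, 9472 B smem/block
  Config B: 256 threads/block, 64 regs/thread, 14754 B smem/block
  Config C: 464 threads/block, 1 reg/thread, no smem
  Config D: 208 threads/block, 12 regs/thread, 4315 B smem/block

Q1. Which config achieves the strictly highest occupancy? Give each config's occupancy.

occupancies: A 1, B 2/3, C 29/48, D 13/16

Answer: A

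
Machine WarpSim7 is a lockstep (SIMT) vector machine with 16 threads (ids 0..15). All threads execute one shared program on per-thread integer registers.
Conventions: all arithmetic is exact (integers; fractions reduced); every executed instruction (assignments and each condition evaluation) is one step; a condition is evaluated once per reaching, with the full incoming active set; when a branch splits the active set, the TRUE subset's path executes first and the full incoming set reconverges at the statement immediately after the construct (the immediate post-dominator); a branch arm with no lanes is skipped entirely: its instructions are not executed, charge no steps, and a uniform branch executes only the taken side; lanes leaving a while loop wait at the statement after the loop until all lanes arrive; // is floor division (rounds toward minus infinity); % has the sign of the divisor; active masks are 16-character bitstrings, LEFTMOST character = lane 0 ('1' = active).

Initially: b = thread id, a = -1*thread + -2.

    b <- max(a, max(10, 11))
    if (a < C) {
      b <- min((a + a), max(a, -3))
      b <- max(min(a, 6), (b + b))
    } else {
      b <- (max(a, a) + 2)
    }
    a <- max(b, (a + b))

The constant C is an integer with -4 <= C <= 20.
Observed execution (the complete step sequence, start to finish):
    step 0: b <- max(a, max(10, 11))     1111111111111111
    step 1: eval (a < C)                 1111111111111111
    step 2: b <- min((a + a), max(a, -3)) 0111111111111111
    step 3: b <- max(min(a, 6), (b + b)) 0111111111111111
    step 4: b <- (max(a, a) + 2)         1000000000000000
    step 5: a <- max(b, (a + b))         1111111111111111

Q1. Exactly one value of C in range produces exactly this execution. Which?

Answer: C = -2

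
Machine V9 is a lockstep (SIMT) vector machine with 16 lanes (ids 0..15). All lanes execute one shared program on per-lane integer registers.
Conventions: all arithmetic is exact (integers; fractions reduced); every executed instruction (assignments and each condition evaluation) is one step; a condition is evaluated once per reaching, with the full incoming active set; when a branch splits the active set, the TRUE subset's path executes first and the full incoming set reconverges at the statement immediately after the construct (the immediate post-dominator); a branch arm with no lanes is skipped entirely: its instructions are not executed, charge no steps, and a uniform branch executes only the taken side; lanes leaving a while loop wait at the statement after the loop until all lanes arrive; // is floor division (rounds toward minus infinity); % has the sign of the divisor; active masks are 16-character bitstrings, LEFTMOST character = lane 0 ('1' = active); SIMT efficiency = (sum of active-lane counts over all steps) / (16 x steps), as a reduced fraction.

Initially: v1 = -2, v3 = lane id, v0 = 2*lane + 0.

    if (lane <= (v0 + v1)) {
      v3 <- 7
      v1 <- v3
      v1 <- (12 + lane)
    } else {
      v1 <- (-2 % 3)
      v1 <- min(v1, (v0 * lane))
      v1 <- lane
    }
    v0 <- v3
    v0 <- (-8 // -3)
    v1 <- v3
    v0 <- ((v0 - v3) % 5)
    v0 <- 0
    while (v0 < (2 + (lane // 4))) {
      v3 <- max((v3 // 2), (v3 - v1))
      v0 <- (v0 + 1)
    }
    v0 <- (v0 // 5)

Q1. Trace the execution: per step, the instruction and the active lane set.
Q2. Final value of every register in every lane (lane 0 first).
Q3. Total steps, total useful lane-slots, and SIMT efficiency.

step 0: eval (lane <= (v0 + v1))     1111111111111111
step 1: v3 <- 7                      0011111111111111
step 2: v1 <- v3                     0011111111111111
step 3: v1 <- (12 + lane)            0011111111111111
step 4: v1 <- (-2 % 3)               1100000000000000
step 5: v1 <- min(v1, (v0 * lane))   1100000000000000
step 6: v1 <- lane                   1100000000000000
step 7: v0 <- v3                     1111111111111111
step 8: v0 <- (-8 // -3)             1111111111111111
step 9: v1 <- v3                     1111111111111111
step 10: v0 <- ((v0 - v3) % 5)        1111111111111111
step 11: v0 <- 0                      1111111111111111
step 12: eval (v0 < (2 + (lane // 4))) 1111111111111111
step 13: v3 <- max((v3 // 2), (v3 - v1)) 1111111111111111
step 14: v0 <- (v0 + 1)               1111111111111111
step 15: eval (v0 < (2 + (lane // 4))) 1111111111111111
step 16: v3 <- max((v3 // 2), (v3 - v1)) 1111111111111111
step 17: v0 <- (v0 + 1)               1111111111111111
step 18: eval (v0 < (2 + (lane // 4))) 1111111111111111
step 19: v3 <- max((v3 // 2), (v3 - v1)) 0000111111111111
step 20: v0 <- (v0 + 1)               0000111111111111
step 21: eval (v0 < (2 + (lane // 4))) 0000111111111111
step 22: v3 <- max((v3 // 2), (v3 - v1)) 0000000011111111
step 23: v0 <- (v0 + 1)               0000000011111111
step 24: eval (v0 < (2 + (lane // 4))) 0000000011111111
step 25: v3 <- max((v3 // 2), (v3 - v1)) 0000000000001111
step 26: v0 <- (v0 + 1)               0000000000001111
step 27: eval (v0 < (2 + (lane // 4))) 0000000000001111
step 28: v0 <- (v0 // 5)              1111111111111111

Answer: 29 steps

v1: 0,1,7,7,7,7,7,7,7,7,7,7,7,7,7,7
v3: 0,0,1,1,0,0,0,0,0,0,0,0,0,0,0,0
v0: 0,0,0,0,0,0,0,0,0,0,0,0,1,1,1,1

steps = 29; useful = 344; efficiency = 344/464 = 43/58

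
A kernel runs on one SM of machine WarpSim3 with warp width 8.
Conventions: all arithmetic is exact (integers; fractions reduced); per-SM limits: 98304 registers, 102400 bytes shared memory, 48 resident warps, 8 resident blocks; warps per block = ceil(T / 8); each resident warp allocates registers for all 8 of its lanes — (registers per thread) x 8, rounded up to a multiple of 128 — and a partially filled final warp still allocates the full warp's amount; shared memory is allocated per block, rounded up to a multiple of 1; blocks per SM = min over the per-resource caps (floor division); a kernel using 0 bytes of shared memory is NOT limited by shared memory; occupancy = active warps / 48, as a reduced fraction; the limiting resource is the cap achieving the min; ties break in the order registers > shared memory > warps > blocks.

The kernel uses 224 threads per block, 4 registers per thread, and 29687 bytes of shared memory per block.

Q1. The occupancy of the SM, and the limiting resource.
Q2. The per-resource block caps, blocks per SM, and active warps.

Answer: occupancy 7/12, limited by warps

registers: 27 blocks
shared memory: 3 blocks
warps: 1 block
blocks: 8 blocks

Answer: 1 block, 28 active warps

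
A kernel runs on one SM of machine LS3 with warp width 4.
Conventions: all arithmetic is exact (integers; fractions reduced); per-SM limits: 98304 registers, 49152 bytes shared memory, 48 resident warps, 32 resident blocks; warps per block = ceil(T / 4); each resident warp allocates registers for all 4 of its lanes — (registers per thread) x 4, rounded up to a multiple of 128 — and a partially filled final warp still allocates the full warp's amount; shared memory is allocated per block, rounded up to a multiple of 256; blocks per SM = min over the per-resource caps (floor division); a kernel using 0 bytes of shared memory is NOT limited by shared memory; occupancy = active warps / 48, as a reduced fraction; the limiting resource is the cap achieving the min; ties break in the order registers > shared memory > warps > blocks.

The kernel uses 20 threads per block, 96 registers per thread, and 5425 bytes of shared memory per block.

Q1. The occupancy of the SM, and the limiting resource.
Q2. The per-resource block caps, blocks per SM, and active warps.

Answer: occupancy 5/6, limited by shared memory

registers: 51 blocks
shared memory: 8 blocks
warps: 9 blocks
blocks: 32 blocks

Answer: 8 blocks, 40 active warps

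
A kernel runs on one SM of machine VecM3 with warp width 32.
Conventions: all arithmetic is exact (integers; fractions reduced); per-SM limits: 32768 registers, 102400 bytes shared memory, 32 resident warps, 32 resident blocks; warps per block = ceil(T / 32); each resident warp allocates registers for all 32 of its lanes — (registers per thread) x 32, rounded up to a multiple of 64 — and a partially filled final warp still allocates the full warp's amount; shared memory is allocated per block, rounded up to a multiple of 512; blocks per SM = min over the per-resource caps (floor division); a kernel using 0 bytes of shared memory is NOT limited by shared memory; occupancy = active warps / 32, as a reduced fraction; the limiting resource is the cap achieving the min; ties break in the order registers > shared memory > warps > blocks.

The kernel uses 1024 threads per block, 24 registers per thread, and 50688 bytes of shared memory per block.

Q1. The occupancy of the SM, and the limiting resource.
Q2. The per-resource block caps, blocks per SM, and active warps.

Answer: occupancy 1, limited by registers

registers: 1 block
shared memory: 2 blocks
warps: 1 block
blocks: 32 blocks

Answer: 1 block, 32 active warps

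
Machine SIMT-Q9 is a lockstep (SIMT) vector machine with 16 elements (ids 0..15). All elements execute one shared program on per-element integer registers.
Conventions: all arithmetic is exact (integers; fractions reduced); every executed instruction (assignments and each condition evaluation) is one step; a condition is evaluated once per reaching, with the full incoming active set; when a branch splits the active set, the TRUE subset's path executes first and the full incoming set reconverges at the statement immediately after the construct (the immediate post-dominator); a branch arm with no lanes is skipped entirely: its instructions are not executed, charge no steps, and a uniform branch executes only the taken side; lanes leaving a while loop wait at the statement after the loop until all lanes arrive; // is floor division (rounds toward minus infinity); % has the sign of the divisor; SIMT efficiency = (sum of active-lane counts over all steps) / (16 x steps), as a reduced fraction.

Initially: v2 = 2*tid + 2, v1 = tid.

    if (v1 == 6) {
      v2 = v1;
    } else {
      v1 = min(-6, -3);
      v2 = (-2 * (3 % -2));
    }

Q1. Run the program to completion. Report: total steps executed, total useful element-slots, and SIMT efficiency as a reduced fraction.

Answer: 4 steps, 47 useful, 47/64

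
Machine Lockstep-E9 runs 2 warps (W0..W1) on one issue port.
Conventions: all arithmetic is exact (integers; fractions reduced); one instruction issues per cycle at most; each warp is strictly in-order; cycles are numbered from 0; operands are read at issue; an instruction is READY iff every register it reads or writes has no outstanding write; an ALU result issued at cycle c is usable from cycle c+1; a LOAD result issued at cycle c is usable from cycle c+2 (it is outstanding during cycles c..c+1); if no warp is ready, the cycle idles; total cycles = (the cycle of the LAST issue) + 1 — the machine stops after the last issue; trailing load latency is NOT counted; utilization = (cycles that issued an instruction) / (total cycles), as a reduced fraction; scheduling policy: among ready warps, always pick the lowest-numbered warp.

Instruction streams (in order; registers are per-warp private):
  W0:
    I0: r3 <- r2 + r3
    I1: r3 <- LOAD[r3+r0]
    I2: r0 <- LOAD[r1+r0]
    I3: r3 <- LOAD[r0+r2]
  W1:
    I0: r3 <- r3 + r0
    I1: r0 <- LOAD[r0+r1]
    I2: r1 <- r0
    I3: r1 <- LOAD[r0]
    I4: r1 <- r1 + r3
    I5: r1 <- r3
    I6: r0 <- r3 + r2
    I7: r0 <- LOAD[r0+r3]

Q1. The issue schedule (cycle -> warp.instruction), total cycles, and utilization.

cycle 0: W0.I0
cycle 1: W0.I1
cycle 2: W0.I2
cycle 3: W1.I0
cycle 4: W0.I3
cycle 5: W1.I1
cycle 6: idle
cycle 7: W1.I2
cycle 8: W1.I3
cycle 9: idle
cycle 10: W1.I4
cycle 11: W1.I5
cycle 12: W1.I6
cycle 13: W1.I7

Answer: 14 cycles, utilization 6/7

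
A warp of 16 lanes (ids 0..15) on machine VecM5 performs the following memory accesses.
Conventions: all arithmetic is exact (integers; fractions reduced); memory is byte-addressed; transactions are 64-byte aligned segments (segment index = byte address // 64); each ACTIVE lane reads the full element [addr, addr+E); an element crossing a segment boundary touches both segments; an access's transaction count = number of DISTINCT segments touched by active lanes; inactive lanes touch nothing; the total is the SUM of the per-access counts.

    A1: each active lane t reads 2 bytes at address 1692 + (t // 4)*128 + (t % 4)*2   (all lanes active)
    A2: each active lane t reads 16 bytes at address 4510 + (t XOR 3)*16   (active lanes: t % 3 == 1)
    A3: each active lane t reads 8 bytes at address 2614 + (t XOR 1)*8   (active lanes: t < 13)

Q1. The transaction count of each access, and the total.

A1: 4 transactions
A2: 5 transactions
A3: 3 transactions

Answer: 4,5,3; total 12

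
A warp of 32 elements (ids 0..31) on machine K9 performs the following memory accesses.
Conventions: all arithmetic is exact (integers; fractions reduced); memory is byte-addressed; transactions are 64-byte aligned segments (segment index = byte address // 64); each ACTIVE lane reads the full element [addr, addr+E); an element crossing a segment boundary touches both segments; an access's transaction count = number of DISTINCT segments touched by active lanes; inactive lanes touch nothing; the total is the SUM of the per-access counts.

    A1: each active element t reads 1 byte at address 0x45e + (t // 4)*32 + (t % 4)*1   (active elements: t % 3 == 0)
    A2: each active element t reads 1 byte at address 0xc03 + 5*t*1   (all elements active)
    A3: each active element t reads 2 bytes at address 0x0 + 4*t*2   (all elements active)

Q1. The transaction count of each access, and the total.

A1: 5 transactions
A2: 3 transactions
A3: 4 transactions

Answer: 5,3,4; total 12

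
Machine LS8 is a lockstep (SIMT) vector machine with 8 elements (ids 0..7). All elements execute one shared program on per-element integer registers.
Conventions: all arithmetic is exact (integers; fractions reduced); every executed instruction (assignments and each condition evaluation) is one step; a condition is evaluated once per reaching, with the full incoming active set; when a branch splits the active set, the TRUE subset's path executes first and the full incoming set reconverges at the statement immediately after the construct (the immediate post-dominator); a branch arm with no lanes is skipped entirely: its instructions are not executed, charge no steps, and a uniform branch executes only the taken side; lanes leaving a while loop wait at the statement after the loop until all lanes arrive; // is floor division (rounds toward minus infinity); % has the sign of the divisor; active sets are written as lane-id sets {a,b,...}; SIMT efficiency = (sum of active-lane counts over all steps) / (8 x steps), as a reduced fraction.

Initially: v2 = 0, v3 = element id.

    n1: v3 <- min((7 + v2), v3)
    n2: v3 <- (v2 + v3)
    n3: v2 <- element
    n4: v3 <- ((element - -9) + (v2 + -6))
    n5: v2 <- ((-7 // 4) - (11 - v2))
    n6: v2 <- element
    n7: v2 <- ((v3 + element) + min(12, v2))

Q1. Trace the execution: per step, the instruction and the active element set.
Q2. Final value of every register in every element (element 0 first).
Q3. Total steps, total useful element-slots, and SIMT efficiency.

step 0: v3 <- min((7 + v2), v3)      {0,1,2,3,4,5,6,7}
step 1: v3 <- (v2 + v3)              {0,1,2,3,4,5,6,7}
step 2: v2 <- element                {0,1,2,3,4,5,6,7}
step 3: v3 <- ((element - -9) + (v2 + -6)) {0,1,2,3,4,5,6,7}
step 4: v2 <- ((-7 // 4) - (11 - v2)) {0,1,2,3,4,5,6,7}
step 5: v2 <- element                {0,1,2,3,4,5,6,7}
step 6: v2 <- ((v3 + element) + min(12, v2)) {0,1,2,3,4,5,6,7}

Answer: 7 steps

v2: 3,7,11,15,19,23,27,31
v3: 3,5,7,9,11,13,15,17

steps = 7; useful = 56; efficiency = 56/56 = 1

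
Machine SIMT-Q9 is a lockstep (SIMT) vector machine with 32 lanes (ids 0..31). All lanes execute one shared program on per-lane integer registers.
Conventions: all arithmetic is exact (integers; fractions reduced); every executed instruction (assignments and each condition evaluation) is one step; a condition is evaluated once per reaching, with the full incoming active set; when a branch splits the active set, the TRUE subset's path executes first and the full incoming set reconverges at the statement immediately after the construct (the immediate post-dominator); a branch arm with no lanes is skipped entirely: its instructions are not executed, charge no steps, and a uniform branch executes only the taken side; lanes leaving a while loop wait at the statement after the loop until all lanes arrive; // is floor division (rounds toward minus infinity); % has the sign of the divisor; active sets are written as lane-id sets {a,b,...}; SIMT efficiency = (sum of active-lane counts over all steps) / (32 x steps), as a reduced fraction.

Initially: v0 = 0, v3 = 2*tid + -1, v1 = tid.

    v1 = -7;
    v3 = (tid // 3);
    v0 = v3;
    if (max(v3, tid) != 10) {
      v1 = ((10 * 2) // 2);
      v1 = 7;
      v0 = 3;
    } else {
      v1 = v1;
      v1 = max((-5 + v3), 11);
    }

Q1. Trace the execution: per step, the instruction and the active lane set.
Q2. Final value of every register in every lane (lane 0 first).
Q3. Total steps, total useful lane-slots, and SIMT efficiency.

step 0: v1 <- -7                     {0,1,2,3,4,5,6,7,8,9,10,11,12,13,14,15,16,17,18,19,20,21,22,23,24,25,26,27,28,29,30,31}
step 1: v3 <- (tid // 3)             {0,1,2,3,4,5,6,7,8,9,10,11,12,13,14,15,16,17,18,19,20,21,22,23,24,25,26,27,28,29,30,31}
step 2: v0 <- v3                     {0,1,2,3,4,5,6,7,8,9,10,11,12,13,14,15,16,17,18,19,20,21,22,23,24,25,26,27,28,29,30,31}
step 3: eval (max(v3, tid) != 10)    {0,1,2,3,4,5,6,7,8,9,10,11,12,13,14,15,16,17,18,19,20,21,22,23,24,25,26,27,28,29,30,31}
step 4: v1 <- ((10 * 2) // 2)        {0,1,2,3,4,5,6,7,8,9,11,12,13,14,15,16,17,18,19,20,21,22,23,24,25,26,27,28,29,30,31}
step 5: v1 <- 7                      {0,1,2,3,4,5,6,7,8,9,11,12,13,14,15,16,17,18,19,20,21,22,23,24,25,26,27,28,29,30,31}
step 6: v0 <- 3                      {0,1,2,3,4,5,6,7,8,9,11,12,13,14,15,16,17,18,19,20,21,22,23,24,25,26,27,28,29,30,31}
step 7: v1 <- v1                     {10}
step 8: v1 <- max((-5 + v3), 11)     {10}

Answer: 9 steps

v0: 3,3,3,3,3,3,3,3,3,3,3,3,3,3,3,3,3,3,3,3,3,3,3,3,3,3,3,3,3,3,3,3
v3: 0,0,0,1,1,1,2,2,2,3,3,3,4,4,4,5,5,5,6,6,6,7,7,7,8,8,8,9,9,9,10,10
v1: 7,7,7,7,7,7,7,7,7,7,11,7,7,7,7,7,7,7,7,7,7,7,7,7,7,7,7,7,7,7,7,7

steps = 9; useful = 223; efficiency = 223/288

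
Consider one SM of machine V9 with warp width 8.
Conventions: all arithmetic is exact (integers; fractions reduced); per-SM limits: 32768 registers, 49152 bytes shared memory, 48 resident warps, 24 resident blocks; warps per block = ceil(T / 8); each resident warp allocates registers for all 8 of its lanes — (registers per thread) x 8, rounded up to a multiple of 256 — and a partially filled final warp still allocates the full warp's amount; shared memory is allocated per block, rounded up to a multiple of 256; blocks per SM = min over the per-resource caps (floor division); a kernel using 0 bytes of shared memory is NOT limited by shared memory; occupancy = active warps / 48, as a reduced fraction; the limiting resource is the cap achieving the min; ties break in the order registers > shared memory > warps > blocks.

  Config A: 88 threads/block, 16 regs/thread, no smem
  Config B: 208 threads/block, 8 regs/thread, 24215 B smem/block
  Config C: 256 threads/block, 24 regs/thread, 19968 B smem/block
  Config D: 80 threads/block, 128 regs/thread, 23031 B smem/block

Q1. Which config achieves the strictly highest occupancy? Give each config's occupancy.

occupancies: A 11/12, B 13/24, C 2/3, D 5/12

Answer: A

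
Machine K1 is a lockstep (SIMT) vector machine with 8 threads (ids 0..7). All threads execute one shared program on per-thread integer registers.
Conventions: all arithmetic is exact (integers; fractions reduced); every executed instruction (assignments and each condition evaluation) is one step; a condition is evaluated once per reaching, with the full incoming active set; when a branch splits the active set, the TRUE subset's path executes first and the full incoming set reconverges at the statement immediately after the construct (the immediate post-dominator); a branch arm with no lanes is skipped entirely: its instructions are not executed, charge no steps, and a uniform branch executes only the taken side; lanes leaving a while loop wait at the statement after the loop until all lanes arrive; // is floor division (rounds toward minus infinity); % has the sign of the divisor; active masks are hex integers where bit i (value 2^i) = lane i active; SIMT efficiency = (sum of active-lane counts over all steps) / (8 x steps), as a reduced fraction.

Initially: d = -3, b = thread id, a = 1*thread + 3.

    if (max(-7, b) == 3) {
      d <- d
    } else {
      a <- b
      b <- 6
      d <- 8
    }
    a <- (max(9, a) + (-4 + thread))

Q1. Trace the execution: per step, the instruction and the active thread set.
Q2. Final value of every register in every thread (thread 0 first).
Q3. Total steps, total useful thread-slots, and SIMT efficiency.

step 0: eval (max(-7, b) == 3)       0xff
step 1: d <- d                       0x08
step 2: a <- b                       0xf7
step 3: b <- 6                       0xf7
step 4: d <- 8                       0xf7
step 5: a <- (max(9, a) + (-4 + thread)) 0xff

Answer: 6 steps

d: 8,8,8,-3,8,8,8,8
b: 6,6,6,3,6,6,6,6
a: 5,6,7,8,9,10,11,12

steps = 6; useful = 38; efficiency = 38/48 = 19/24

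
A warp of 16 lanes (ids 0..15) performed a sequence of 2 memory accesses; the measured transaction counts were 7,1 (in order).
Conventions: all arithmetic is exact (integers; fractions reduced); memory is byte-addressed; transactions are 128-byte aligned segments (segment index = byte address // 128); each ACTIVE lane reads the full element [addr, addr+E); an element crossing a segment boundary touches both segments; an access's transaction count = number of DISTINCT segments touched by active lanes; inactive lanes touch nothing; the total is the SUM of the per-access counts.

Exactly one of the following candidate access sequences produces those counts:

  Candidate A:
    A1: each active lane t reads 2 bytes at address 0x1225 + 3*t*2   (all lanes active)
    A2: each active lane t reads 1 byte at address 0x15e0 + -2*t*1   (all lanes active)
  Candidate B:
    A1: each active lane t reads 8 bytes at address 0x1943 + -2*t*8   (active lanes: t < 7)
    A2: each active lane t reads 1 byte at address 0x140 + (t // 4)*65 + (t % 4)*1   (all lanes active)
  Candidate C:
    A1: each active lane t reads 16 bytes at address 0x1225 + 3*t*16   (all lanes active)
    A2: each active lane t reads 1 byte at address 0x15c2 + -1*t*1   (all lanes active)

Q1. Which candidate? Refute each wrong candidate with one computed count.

A: A1 gives 2 transactions, not 7
B: A1 gives 2 transactions, not 7
C: all counts match (7,1)

Answer: C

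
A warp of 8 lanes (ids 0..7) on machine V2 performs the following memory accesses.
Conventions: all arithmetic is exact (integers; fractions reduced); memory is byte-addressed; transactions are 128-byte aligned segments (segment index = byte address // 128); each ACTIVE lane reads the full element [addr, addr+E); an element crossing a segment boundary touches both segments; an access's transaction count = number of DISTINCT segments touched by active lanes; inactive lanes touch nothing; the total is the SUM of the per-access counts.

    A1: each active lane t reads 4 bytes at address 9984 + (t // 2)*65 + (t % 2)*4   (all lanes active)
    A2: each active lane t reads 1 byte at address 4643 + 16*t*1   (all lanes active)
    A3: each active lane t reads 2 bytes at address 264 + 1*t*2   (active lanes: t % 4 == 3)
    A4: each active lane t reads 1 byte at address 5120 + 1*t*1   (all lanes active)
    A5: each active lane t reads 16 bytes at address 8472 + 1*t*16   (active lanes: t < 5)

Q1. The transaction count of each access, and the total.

A1: 2 transactions
A2: 2 transactions
A3: 1 transaction
A4: 1 transaction
A5: 1 transaction

Answer: 2,2,1,1,1; total 7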